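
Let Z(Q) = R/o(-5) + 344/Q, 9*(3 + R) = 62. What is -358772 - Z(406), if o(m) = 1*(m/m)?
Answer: -655485097/1827 ≈ -3.5878e+5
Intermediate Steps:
R = 35/9 (R = -3 + (⅑)*62 = -3 + 62/9 = 35/9 ≈ 3.8889)
o(m) = 1 (o(m) = 1*1 = 1)
Z(Q) = 35/9 + 344/Q (Z(Q) = (35/9)/1 + 344/Q = (35/9)*1 + 344/Q = 35/9 + 344/Q)
-358772 - Z(406) = -358772 - (35/9 + 344/406) = -358772 - (35/9 + 344*(1/406)) = -358772 - (35/9 + 172/203) = -358772 - 1*8653/1827 = -358772 - 8653/1827 = -655485097/1827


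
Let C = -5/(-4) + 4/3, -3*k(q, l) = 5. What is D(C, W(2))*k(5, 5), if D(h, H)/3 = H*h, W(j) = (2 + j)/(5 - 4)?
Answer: -155/3 ≈ -51.667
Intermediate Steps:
k(q, l) = -5/3 (k(q, l) = -⅓*5 = -5/3)
W(j) = 2 + j (W(j) = (2 + j)/1 = (2 + j)*1 = 2 + j)
C = 31/12 (C = -5*(-¼) + 4*(⅓) = 5/4 + 4/3 = 31/12 ≈ 2.5833)
D(h, H) = 3*H*h (D(h, H) = 3*(H*h) = 3*H*h)
D(C, W(2))*k(5, 5) = (3*(2 + 2)*(31/12))*(-5/3) = (3*4*(31/12))*(-5/3) = 31*(-5/3) = -155/3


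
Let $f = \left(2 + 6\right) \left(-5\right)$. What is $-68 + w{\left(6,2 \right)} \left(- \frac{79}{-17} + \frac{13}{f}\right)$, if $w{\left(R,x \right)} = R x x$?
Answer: $\frac{3037}{85} \approx 35.729$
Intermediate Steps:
$w{\left(R,x \right)} = R x^{2}$
$f = -40$ ($f = 8 \left(-5\right) = -40$)
$-68 + w{\left(6,2 \right)} \left(- \frac{79}{-17} + \frac{13}{f}\right) = -68 + 6 \cdot 2^{2} \left(- \frac{79}{-17} + \frac{13}{-40}\right) = -68 + 6 \cdot 4 \left(\left(-79\right) \left(- \frac{1}{17}\right) + 13 \left(- \frac{1}{40}\right)\right) = -68 + 24 \left(\frac{79}{17} - \frac{13}{40}\right) = -68 + 24 \cdot \frac{2939}{680} = -68 + \frac{8817}{85} = \frac{3037}{85}$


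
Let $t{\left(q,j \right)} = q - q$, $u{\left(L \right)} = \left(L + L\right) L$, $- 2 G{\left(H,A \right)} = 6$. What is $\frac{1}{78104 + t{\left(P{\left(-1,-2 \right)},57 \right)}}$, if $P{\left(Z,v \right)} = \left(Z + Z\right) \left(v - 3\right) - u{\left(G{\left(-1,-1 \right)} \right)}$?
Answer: $\frac{1}{78104} \approx 1.2803 \cdot 10^{-5}$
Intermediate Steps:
$G{\left(H,A \right)} = -3$ ($G{\left(H,A \right)} = \left(- \frac{1}{2}\right) 6 = -3$)
$u{\left(L \right)} = 2 L^{2}$ ($u{\left(L \right)} = 2 L L = 2 L^{2}$)
$P{\left(Z,v \right)} = -18 + 2 Z \left(-3 + v\right)$ ($P{\left(Z,v \right)} = \left(Z + Z\right) \left(v - 3\right) - 2 \left(-3\right)^{2} = 2 Z \left(-3 + v\right) - 2 \cdot 9 = 2 Z \left(-3 + v\right) - 18 = -18 + 2 Z \left(-3 + v\right)$)
$t{\left(q,j \right)} = 0$
$\frac{1}{78104 + t{\left(P{\left(-1,-2 \right)},57 \right)}} = \frac{1}{78104 + 0} = \frac{1}{78104}$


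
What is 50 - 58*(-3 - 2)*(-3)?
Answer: -820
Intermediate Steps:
50 - 58*(-3 - 2)*(-3) = 50 - (-290)*(-3) = 50 - 58*15 = 50 - 870 = -820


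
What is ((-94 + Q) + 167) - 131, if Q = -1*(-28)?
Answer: -30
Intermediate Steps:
Q = 28
((-94 + Q) + 167) - 131 = ((-94 + 28) + 167) - 131 = (-66 + 167) - 131 = 101 - 131 = -30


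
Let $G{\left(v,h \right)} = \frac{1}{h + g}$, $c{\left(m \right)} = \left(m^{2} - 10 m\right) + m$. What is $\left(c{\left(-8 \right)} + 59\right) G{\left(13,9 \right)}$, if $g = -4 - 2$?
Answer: $65$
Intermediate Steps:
$g = -6$
$c{\left(m \right)} = m^{2} - 9 m$
$G{\left(v,h \right)} = \frac{1}{-6 + h}$ ($G{\left(v,h \right)} = \frac{1}{h - 6} = \frac{1}{-6 + h}$)
$\left(c{\left(-8 \right)} + 59\right) G{\left(13,9 \right)} = \frac{- 8 \left(-9 - 8\right) + 59}{-6 + 9} = \frac{\left(-8\right) \left(-17\right) + 59}{3} = \left(136 + 59\right) \frac{1}{3} = 195 \cdot \frac{1}{3} = 65$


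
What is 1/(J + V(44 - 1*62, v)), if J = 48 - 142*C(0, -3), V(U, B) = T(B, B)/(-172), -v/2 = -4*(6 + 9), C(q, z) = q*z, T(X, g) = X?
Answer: 43/2034 ≈ 0.021141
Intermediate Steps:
v = 120 (v = -(-8)*(6 + 9) = -(-8)*15 = -2*(-60) = 120)
V(U, B) = -B/172 (V(U, B) = B/(-172) = B*(-1/172) = -B/172)
J = 48 (J = 48 - 0*(-3) = 48 - 142*0 = 48 + 0 = 48)
1/(J + V(44 - 1*62, v)) = 1/(48 - 1/172*120) = 1/(48 - 30/43) = 1/(2034/43) = 43/2034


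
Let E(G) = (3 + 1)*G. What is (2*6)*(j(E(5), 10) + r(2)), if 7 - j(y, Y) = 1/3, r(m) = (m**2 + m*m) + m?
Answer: 200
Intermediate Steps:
E(G) = 4*G
r(m) = m + 2*m**2 (r(m) = (m**2 + m**2) + m = 2*m**2 + m = m + 2*m**2)
j(y, Y) = 20/3 (j(y, Y) = 7 - 1/3 = 20/3)
(2*6)*(j(E(5), 10) + r(2)) = (2*6)*(20/3 + 2*(1 + 2*2)) = 12*(20/3 + 2*(1 + 4)) = 12*(20/3 + 2*5) = 12*(20/3 + 10) = 12*(50/3) = 200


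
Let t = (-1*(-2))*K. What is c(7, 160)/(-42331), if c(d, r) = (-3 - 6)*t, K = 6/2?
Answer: 54/42331 ≈ 0.0012757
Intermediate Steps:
K = 3 (K = 6*(1/2) = 3)
t = 6 (t = -1*(-2)*3 = 2*3 = 6)
c(d, r) = -54 (c(d, r) = (-3 - 6)*6 = -9*6 = -54)
c(7, 160)/(-42331) = -54/(-42331) = -54*(-1/42331) = 54/42331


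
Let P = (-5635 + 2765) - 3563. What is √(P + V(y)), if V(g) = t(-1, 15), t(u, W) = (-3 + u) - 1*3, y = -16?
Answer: 2*I*√1610 ≈ 80.25*I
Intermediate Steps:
P = -6433 (P = -2870 - 3563 = -6433)
t(u, W) = -6 + u (t(u, W) = (-3 + u) - 3 = -6 + u)
V(g) = -7 (V(g) = -6 - 1 = -7)
√(P + V(y)) = √(-6433 - 7) = √(-6440) = 2*I*√1610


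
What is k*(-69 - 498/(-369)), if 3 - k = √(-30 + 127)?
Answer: -8321/41 + 8321*√97/123 ≈ 463.33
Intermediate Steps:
k = 3 - √97 (k = 3 - √(-30 + 127) = 3 - √97 ≈ -6.8489)
k*(-69 - 498/(-369)) = (3 - √97)*(-69 - 498/(-369)) = (3 - √97)*(-69 - 498*(-1/369)) = (3 - √97)*(-69 + 166/123) = (3 - √97)*(-8321/123) = -8321/41 + 8321*√97/123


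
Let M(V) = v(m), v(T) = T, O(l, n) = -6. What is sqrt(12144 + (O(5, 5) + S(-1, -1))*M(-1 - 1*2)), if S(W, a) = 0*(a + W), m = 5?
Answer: 3*sqrt(1346) ≈ 110.06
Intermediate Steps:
S(W, a) = 0 (S(W, a) = 0*(W + a) = 0)
M(V) = 5
sqrt(12144 + (O(5, 5) + S(-1, -1))*M(-1 - 1*2)) = sqrt(12144 + (-6 + 0)*5) = sqrt(12144 - 6*5) = sqrt(12144 - 30) = sqrt(12114) = 3*sqrt(1346)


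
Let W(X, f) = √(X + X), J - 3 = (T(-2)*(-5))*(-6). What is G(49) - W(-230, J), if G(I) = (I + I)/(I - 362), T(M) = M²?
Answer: -98/313 - 2*I*√115 ≈ -0.3131 - 21.448*I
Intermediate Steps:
G(I) = 2*I/(-362 + I) (G(I) = (2*I)/(-362 + I) = 2*I/(-362 + I))
J = 123 (J = 3 + ((-2)²*(-5))*(-6) = 3 + (4*(-5))*(-6) = 3 - 20*(-6) = 3 + 120 = 123)
W(X, f) = √2*√X (W(X, f) = √(2*X) = √2*√X)
G(49) - W(-230, J) = 2*49/(-362 + 49) - √2*√(-230) = 2*49/(-313) - √2*I*√230 = 2*49*(-1/313) - 2*I*√115 = -98/313 - 2*I*√115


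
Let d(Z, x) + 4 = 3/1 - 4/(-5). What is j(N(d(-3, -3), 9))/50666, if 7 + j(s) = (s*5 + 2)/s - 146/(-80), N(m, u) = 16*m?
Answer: -2/126665 ≈ -1.5790e-5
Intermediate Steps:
d(Z, x) = -1/5 (d(Z, x) = -4 + (3/1 - 4/(-5)) = -4 + (3*1 - 4*(-1/5)) = -4 + (3 + 4/5) = -4 + 19/5 = -1/5)
j(s) = -207/40 + (2 + 5*s)/s (j(s) = -7 + ((s*5 + 2)/s - 146/(-80)) = -7 + ((5*s + 2)/s - 146*(-1/80)) = -7 + ((2 + 5*s)/s + 73/40) = -7 + (73/40 + (2 + 5*s)/s) = -207/40 + (2 + 5*s)/s)
j(N(d(-3, -3), 9))/50666 = (-7/40 + 2/((16*(-1/5))))/50666 = (-7/40 + 2/(-16/5))*(1/50666) = (-7/40 + 2*(-5/16))*(1/50666) = (-7/40 - 5/8)*(1/50666) = -4/5*1/50666 = -2/126665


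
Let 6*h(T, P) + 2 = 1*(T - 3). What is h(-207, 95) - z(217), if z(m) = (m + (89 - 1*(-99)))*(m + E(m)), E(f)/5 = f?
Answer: -1582036/3 ≈ -5.2735e+5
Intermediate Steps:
E(f) = 5*f
z(m) = 6*m*(188 + m) (z(m) = (m + (89 - 1*(-99)))*(m + 5*m) = (m + (89 + 99))*(6*m) = (m + 188)*(6*m) = (188 + m)*(6*m) = 6*m*(188 + m))
h(T, P) = -⅚ + T/6 (h(T, P) = -⅓ + (1*(T - 3))/6 = -⅓ + (1*(-3 + T))/6 = -⅓ + (-3 + T)/6 = -⅓ + (-½ + T/6) = -⅚ + T/6)
h(-207, 95) - z(217) = (-⅚ + (⅙)*(-207)) - 6*217*(188 + 217) = (-⅚ - 69/2) - 6*217*405 = -106/3 - 1*527310 = -106/3 - 527310 = -1582036/3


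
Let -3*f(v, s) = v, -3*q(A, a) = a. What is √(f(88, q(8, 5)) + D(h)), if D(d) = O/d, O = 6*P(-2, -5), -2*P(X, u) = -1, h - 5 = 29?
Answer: I*√304266/102 ≈ 5.4079*I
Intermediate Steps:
h = 34 (h = 5 + 29 = 34)
P(X, u) = ½ (P(X, u) = -½*(-1) = ½)
q(A, a) = -a/3
O = 3 (O = 6*(½) = 3)
f(v, s) = -v/3
D(d) = 3/d
√(f(88, q(8, 5)) + D(h)) = √(-⅓*88 + 3/34) = √(-88/3 + 3*(1/34)) = √(-88/3 + 3/34) = √(-2983/102) = I*√304266/102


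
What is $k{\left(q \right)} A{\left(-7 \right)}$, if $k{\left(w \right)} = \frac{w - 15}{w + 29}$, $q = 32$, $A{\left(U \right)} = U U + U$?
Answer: $\frac{714}{61} \approx 11.705$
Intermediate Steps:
$A{\left(U \right)} = U + U^{2}$ ($A{\left(U \right)} = U^{2} + U = U + U^{2}$)
$k{\left(w \right)} = \frac{-15 + w}{29 + w}$
$k{\left(q \right)} A{\left(-7 \right)} = \frac{-15 + 32}{29 + 32} \left(- 7 \left(1 - 7\right)\right) = \frac{1}{61} \cdot 17 \left(\left(-7\right) \left(-6\right)\right) = \frac{1}{61} \cdot 17 \cdot 42 = \frac{17}{61} \cdot 42 = \frac{714}{61}$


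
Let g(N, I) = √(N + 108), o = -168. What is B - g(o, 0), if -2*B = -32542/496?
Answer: 16271/496 - 2*I*√15 ≈ 32.804 - 7.746*I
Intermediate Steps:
B = 16271/496 (B = -(-16271)/496 = -½*(-16271/248) = 16271/496 ≈ 32.804)
g(N, I) = √(108 + N)
B - g(o, 0) = 16271/496 - √(108 - 168) = 16271/496 - √(-60) = 16271/496 - 2*I*√15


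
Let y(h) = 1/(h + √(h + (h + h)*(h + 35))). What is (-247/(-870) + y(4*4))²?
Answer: 227251/3027600 + 79*√103/50460 ≈ 0.090949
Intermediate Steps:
y(h) = 1/(h + √(h + 2*h*(35 + h))) (y(h) = 1/(h + √(h + (2*h)*(35 + h))) = 1/(h + √(h + 2*h*(35 + h))))
(-247/(-870) + y(4*4))² = (-247/(-870) + 1/(4*4 + √((4*4)*(71 + 2*(4*4)))))² = (-247*(-1/870) + 1/(16 + √(16*(71 + 2*16))))² = (247/870 + 1/(16 + √(16*(71 + 32))))² = (247/870 + 1/(16 + √(16*103)))² = (247/870 + 1/(16 + √1648))² = (247/870 + 1/(16 + 4*√103))²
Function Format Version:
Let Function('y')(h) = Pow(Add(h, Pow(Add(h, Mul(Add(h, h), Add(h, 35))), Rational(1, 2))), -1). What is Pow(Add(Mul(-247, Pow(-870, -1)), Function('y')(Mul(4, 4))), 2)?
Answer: Add(Rational(227251, 3027600), Mul(Rational(79, 50460), Pow(103, Rational(1, 2)))) ≈ 0.090949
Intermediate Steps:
Function('y')(h) = Pow(Add(h, Pow(Add(h, Mul(2, h, Add(35, h))), Rational(1, 2))), -1) (Function('y')(h) = Pow(Add(h, Pow(Add(h, Mul(Mul(2, h), Add(35, h))), Rational(1, 2))), -1) = Pow(Add(h, Pow(Add(h, Mul(2, h, Add(35, h))), Rational(1, 2))), -1))
Pow(Add(Mul(-247, Pow(-870, -1)), Function('y')(Mul(4, 4))), 2) = Pow(Add(Mul(-247, Pow(-870, -1)), Pow(Add(Mul(4, 4), Pow(Mul(Mul(4, 4), Add(71, Mul(2, Mul(4, 4)))), Rational(1, 2))), -1)), 2) = Pow(Add(Mul(-247, Rational(-1, 870)), Pow(Add(16, Pow(Mul(16, Add(71, Mul(2, 16))), Rational(1, 2))), -1)), 2) = Pow(Add(Rational(247, 870), Pow(Add(16, Pow(Mul(16, Add(71, 32)), Rational(1, 2))), -1)), 2) = Pow(Add(Rational(247, 870), Pow(Add(16, Pow(Mul(16, 103), Rational(1, 2))), -1)), 2) = Pow(Add(Rational(247, 870), Pow(Add(16, Pow(1648, Rational(1, 2))), -1)), 2) = Pow(Add(Rational(247, 870), Pow(Add(16, Mul(4, Pow(103, Rational(1, 2)))), -1)), 2)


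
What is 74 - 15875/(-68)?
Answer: 20907/68 ≈ 307.46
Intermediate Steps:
74 - 15875/(-68) = 74 - 15875*(-1)/68 = 74 - 127*(-125/68) = 74 + 15875/68 = 20907/68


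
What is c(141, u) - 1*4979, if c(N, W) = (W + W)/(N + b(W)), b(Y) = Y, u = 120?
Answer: -433093/87 ≈ -4978.1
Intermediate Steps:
c(N, W) = 2*W/(N + W) (c(N, W) = (W + W)/(N + W) = (2*W)/(N + W) = 2*W/(N + W))
c(141, u) - 1*4979 = 2*120/(141 + 120) - 1*4979 = 2*120/261 - 4979 = 2*120*(1/261) - 4979 = 80/87 - 4979 = -433093/87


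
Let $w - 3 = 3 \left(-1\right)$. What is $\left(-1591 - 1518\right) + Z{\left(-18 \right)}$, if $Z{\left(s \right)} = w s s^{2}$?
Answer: $-3109$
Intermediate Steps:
$w = 0$ ($w = 3 + 3 \left(-1\right) = 3 - 3 = 0$)
$Z{\left(s \right)} = 0$ ($Z{\left(s \right)} = 0 s s^{2} = 0 s^{2} = 0$)
$\left(-1591 - 1518\right) + Z{\left(-18 \right)} = \left(-1591 - 1518\right) + 0 = -3109 + 0 = -3109$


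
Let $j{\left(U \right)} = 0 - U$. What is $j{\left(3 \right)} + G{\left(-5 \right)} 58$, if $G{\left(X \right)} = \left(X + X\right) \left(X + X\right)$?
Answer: $5797$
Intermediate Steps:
$j{\left(U \right)} = - U$
$G{\left(X \right)} = 4 X^{2}$ ($G{\left(X \right)} = 2 X 2 X = 4 X^{2}$)
$j{\left(3 \right)} + G{\left(-5 \right)} 58 = \left(-1\right) 3 + 4 \left(-5\right)^{2} \cdot 58 = -3 + 4 \cdot 25 \cdot 58 = -3 + 100 \cdot 58 = -3 + 5800 = 5797$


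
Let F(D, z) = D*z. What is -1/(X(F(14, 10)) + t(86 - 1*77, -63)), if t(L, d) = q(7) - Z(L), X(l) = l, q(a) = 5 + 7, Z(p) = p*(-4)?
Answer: -1/188 ≈ -0.0053191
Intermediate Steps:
Z(p) = -4*p
q(a) = 12
t(L, d) = 12 + 4*L (t(L, d) = 12 - (-4)*L = 12 + 4*L)
-1/(X(F(14, 10)) + t(86 - 1*77, -63)) = -1/(14*10 + (12 + 4*(86 - 1*77))) = -1/(140 + (12 + 4*(86 - 77))) = -1/(140 + (12 + 4*9)) = -1/(140 + (12 + 36)) = -1/(140 + 48) = -1/188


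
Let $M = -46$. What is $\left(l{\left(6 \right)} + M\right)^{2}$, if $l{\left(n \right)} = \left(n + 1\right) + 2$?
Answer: $1369$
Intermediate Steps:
$l{\left(n \right)} = 3 + n$ ($l{\left(n \right)} = \left(1 + n\right) + 2 = 3 + n$)
$\left(l{\left(6 \right)} + M\right)^{2} = \left(\left(3 + 6\right) - 46\right)^{2} = \left(9 - 46\right)^{2} = \left(-37\right)^{2} = 1369$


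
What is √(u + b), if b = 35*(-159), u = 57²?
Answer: 2*I*√579 ≈ 48.125*I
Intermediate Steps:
u = 3249
b = -5565
√(u + b) = √(3249 - 5565) = √(-2316) = 2*I*√579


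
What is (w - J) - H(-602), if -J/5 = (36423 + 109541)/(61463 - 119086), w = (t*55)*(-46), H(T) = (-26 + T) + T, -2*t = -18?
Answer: -1241929240/57623 ≈ -21553.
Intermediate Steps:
t = 9 (t = -½*(-18) = 9)
H(T) = -26 + 2*T
w = -22770 (w = (9*55)*(-46) = 495*(-46) = -22770)
J = 729820/57623 (J = -5*(36423 + 109541)/(61463 - 119086) = -729820/(-57623) = -729820*(-1)/57623 = -5*(-145964/57623) = 729820/57623 ≈ 12.665)
(w - J) - H(-602) = (-22770 - 1*729820/57623) - (-26 + 2*(-602)) = (-22770 - 729820/57623) - (-26 - 1204) = -1312805530/57623 - 1*(-1230) = -1312805530/57623 + 1230 = -1241929240/57623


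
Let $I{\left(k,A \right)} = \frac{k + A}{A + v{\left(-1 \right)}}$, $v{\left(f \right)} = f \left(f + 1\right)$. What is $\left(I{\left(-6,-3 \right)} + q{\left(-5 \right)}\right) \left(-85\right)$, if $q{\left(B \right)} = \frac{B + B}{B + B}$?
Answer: $-340$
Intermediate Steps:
$v{\left(f \right)} = f \left(1 + f\right)$
$q{\left(B \right)} = 1$ ($q{\left(B \right)} = \frac{2 B}{2 B} = 2 B \frac{1}{2 B} = 1$)
$I{\left(k,A \right)} = \frac{A + k}{A}$ ($I{\left(k,A \right)} = \frac{k + A}{A - \left(1 - 1\right)} = \frac{A + k}{A - 0} = \frac{A + k}{A + 0} = \frac{A + k}{A}$)
$\left(I{\left(-6,-3 \right)} + q{\left(-5 \right)}\right) \left(-85\right) = \left(\frac{-3 - 6}{-3} + 1\right) \left(-85\right) = \left(\left(- \frac{1}{3}\right) \left(-9\right) + 1\right) \left(-85\right) = \left(3 + 1\right) \left(-85\right) = 4 \left(-85\right) = -340$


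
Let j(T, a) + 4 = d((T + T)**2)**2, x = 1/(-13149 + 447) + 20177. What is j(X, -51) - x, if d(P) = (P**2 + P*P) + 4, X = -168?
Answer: 8253655141174753063841131/12702 ≈ 6.4979e+20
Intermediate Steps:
x = 256288253/12702 (x = 1/(-12702) + 20177 = -1/12702 + 20177 = 256288253/12702 ≈ 20177.)
d(P) = 4 + 2*P**2 (d(P) = (P**2 + P**2) + 4 = 2*P**2 + 4 = 4 + 2*P**2)
j(T, a) = -4 + (4 + 32*T**4)**2 (j(T, a) = -4 + (4 + 2*((T + T)**2)**2)**2 = -4 + (4 + 2*((2*T)**2)**2)**2 = -4 + (4 + 2*(4*T**2)**2)**2 = -4 + (4 + 2*(16*T**4))**2 = -4 + (4 + 32*T**4)**2)
j(X, -51) - x = (12 + 256*(-168)**4 + 1024*(-168)**8) - 1*256288253/12702 = (12 + 256*796594176 + 1024*634562281237118976) - 256288253/12702 = (12 + 203928109056 + 649791775986809831424) - 256288253/12702 = 649791776190737940492 - 256288253/12702 = 8253655141174753063841131/12702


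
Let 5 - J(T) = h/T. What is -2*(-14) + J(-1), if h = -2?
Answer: 31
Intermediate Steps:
J(T) = 5 + 2/T (J(T) = 5 - (-2)/T = 5 + 2/T)
-2*(-14) + J(-1) = -2*(-14) + (5 + 2/(-1)) = 28 + (5 + 2*(-1)) = 28 + (5 - 2) = 28 + 3 = 31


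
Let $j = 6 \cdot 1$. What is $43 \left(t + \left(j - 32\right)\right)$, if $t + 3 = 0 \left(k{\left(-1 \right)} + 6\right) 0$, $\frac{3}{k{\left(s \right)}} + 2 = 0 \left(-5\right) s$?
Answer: $-1247$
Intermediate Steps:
$j = 6$
$k{\left(s \right)} = - \frac{3}{2}$ ($k{\left(s \right)} = \frac{3}{-2 + 0 \left(-5\right) s} = \frac{3}{-2 + 0 s} = \frac{3}{-2 + 0} = \frac{3}{-2} = 3 \left(- \frac{1}{2}\right) = - \frac{3}{2}$)
$t = -3$ ($t = -3 + 0 \left(- \frac{3}{2} + 6\right) 0 = -3 + 0 \cdot \frac{9}{2} \cdot 0 = -3 + 0 \cdot 0 = -3 + 0 = -3$)
$43 \left(t + \left(j - 32\right)\right) = 43 \left(-3 + \left(6 - 32\right)\right) = 43 \left(-3 - 26\right) = 43 \left(-29\right) = -1247$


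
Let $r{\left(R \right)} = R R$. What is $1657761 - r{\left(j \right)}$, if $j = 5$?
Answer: $1657736$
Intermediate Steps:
$r{\left(R \right)} = R^{2}$
$1657761 - r{\left(j \right)} = 1657761 - 5^{2} = 1657761 - 25 = 1657736$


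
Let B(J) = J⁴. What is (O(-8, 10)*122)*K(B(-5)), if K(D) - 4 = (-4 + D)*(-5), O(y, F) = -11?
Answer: 4161542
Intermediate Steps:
K(D) = 24 - 5*D (K(D) = 4 + (-4 + D)*(-5) = 4 + (20 - 5*D) = 24 - 5*D)
(O(-8, 10)*122)*K(B(-5)) = (-11*122)*(24 - 5*(-5)⁴) = -1342*(24 - 5*625) = -1342*(24 - 3125) = -1342*(-3101) = 4161542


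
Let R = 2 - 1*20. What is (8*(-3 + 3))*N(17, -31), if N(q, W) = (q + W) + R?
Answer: 0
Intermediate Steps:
R = -18 (R = 2 - 20 = -18)
N(q, W) = -18 + W + q (N(q, W) = (q + W) - 18 = (W + q) - 18 = -18 + W + q)
(8*(-3 + 3))*N(17, -31) = (8*(-3 + 3))*(-18 - 31 + 17) = (8*0)*(-32) = 0*(-32) = 0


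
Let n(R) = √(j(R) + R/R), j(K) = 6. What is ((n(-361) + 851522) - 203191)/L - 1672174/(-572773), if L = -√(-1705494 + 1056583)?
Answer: 1672174/572773 + I*√648911*(648331 + √7)/648911 ≈ 2.9194 + 804.83*I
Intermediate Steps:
n(R) = √7 (n(R) = √(6 + R/R) = √(6 + 1) = √7)
L = -I*√648911 (L = -√(-648911) = -I*√648911 ≈ -805.55*I)
((n(-361) + 851522) - 203191)/L - 1672174/(-572773) = ((√7 + 851522) - 203191)/((-I*√648911)) - 1672174/(-572773) = ((851522 + √7) - 203191)*(I*√648911/648911) - 1672174*(-1/572773) = (648331 + √7)*(I*√648911/648911) + 1672174/572773 = I*√648911*(648331 + √7)/648911 + 1672174/572773 = 1672174/572773 + I*√648911*(648331 + √7)/648911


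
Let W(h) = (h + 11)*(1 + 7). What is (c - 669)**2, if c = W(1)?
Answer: 328329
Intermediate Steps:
W(h) = 88 + 8*h (W(h) = (11 + h)*8 = 88 + 8*h)
c = 96 (c = 88 + 8*1 = 88 + 8 = 96)
(c - 669)**2 = (96 - 669)**2 = (-573)**2 = 328329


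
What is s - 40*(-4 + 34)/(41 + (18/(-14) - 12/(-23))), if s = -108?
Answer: -446412/3239 ≈ -137.82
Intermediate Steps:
s - 40*(-4 + 34)/(41 + (18/(-14) - 12/(-23))) = -108 - 40*(-4 + 34)/(41 + (18/(-14) - 12/(-23))) = -108 - 1200/(41 + (18*(-1/14) - 12*(-1/23))) = -108 - 1200/(41 + (-9/7 + 12/23)) = -108 - 1200/(41 - 123/161) = -108 - 1200/6478/161 = -108 - 1200*161/6478 = -108 - 40*2415/3239 = -108 - 96600/3239 = -446412/3239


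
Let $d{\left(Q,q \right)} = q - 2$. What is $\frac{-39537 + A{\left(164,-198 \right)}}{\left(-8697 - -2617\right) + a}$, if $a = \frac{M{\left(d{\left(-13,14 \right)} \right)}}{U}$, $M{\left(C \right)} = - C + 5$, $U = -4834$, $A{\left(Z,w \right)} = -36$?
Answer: $\frac{191295882}{29390713} \approx 6.5087$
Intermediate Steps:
$d{\left(Q,q \right)} = -2 + q$
$M{\left(C \right)} = 5 - C$
$a = \frac{7}{4834}$ ($a = \frac{5 - \left(-2 + 14\right)}{-4834} = \left(5 - 12\right) \left(- \frac{1}{4834}\right) = \left(-7\right) \left(- \frac{1}{4834}\right) = \frac{7}{4834} \approx 0.0014481$)
$\frac{-39537 + A{\left(164,-198 \right)}}{\left(-8697 - -2617\right) + a} = \frac{-39537 - 36}{\left(-8697 - -2617\right) + \frac{7}{4834}} = - \frac{39573}{\left(-8697 + 2617\right) + \frac{7}{4834}} = - \frac{39573}{-6080 + \frac{7}{4834}} = - \frac{39573}{- \frac{29390713}{4834}} = \left(-39573\right) \left(- \frac{4834}{29390713}\right) = \frac{191295882}{29390713}$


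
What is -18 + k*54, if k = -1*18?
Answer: -990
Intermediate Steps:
k = -18
-18 + k*54 = -18 - 18*54 = -18 - 972 = -990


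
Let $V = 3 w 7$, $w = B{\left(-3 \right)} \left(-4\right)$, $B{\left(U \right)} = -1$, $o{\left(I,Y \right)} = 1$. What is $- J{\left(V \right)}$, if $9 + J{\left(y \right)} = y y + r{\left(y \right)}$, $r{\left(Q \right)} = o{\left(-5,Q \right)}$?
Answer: $-7048$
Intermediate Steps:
$r{\left(Q \right)} = 1$
$w = 4$ ($w = \left(-1\right) \left(-4\right) = 4$)
$V = 84$ ($V = 3 \cdot 4 \cdot 7 = 12 \cdot 7 = 84$)
$J{\left(y \right)} = -8 + y^{2}$ ($J{\left(y \right)} = -9 + \left(y y + 1\right) = -9 + \left(y^{2} + 1\right) = -9 + \left(1 + y^{2}\right) = -8 + y^{2}$)
$- J{\left(V \right)} = - (-8 + 84^{2}) = - (-8 + 7056) = \left(-1\right) 7048 = -7048$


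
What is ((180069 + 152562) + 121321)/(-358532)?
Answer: -113488/89633 ≈ -1.2661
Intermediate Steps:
((180069 + 152562) + 121321)/(-358532) = (332631 + 121321)*(-1/358532) = 453952*(-1/358532) = -113488/89633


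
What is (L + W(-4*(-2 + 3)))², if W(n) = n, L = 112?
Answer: 11664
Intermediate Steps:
(L + W(-4*(-2 + 3)))² = (112 - 4*(-2 + 3))² = (112 - 4*1)² = (112 - 4)² = 108² = 11664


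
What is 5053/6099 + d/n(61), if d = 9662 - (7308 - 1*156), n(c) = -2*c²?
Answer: 11147968/22694379 ≈ 0.49122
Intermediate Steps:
d = 2510 (d = 9662 - (7308 - 156) = 9662 - 1*7152 = 9662 - 7152 = 2510)
5053/6099 + d/n(61) = 5053/6099 + 2510/((-2*61²)) = 5053*(1/6099) + 2510/((-2*3721)) = 5053/6099 + 2510/(-7442) = 5053/6099 + 2510*(-1/7442) = 5053/6099 - 1255/3721 = 11147968/22694379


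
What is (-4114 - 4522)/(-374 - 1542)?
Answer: 2159/479 ≈ 4.5073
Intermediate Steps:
(-4114 - 4522)/(-374 - 1542) = -8636/(-1916) = -8636*(-1/1916) = 2159/479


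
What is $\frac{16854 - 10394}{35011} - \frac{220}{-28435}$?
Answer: $\frac{3479864}{18100687} \approx 0.19225$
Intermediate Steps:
$\frac{16854 - 10394}{35011} - \frac{220}{-28435} = 6460 \cdot \frac{1}{35011} - - \frac{4}{517} = \frac{6460}{35011} + \frac{4}{517} = \frac{3479864}{18100687}$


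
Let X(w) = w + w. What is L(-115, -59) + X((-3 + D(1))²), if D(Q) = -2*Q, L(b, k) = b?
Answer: -65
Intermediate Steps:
X(w) = 2*w
L(-115, -59) + X((-3 + D(1))²) = -115 + 2*(-3 - 2*1)² = -115 + 2*(-3 - 2)² = -115 + 2*(-5)² = -115 + 2*25 = -115 + 50 = -65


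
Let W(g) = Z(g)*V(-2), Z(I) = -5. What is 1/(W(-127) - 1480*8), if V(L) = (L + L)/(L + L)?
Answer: -1/11845 ≈ -8.4424e-5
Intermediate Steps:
V(L) = 1 (V(L) = (2*L)/((2*L)) = (2*L)*(1/(2*L)) = 1)
W(g) = -5 (W(g) = -5*1 = -5)
1/(W(-127) - 1480*8) = 1/(-5 - 1480*8) = 1/(-5 - 11840) = 1/(-11845) = -1/11845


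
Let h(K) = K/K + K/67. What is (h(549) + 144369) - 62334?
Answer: 5496961/67 ≈ 82044.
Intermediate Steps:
h(K) = 1 + K/67 (h(K) = 1 + K*(1/67) = 1 + K/67)
(h(549) + 144369) - 62334 = ((1 + (1/67)*549) + 144369) - 62334 = ((1 + 549/67) + 144369) - 62334 = (616/67 + 144369) - 62334 = 9673339/67 - 62334 = 5496961/67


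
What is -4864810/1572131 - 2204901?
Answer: -3466398078841/1572131 ≈ -2.2049e+6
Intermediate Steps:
-4864810/1572131 - 2204901 = -3466398078841/1572131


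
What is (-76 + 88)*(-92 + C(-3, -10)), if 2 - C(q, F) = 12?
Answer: -1224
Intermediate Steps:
C(q, F) = -10 (C(q, F) = 2 - 1*12 = 2 - 12 = -10)
(-76 + 88)*(-92 + C(-3, -10)) = (-76 + 88)*(-92 - 10) = 12*(-102) = -1224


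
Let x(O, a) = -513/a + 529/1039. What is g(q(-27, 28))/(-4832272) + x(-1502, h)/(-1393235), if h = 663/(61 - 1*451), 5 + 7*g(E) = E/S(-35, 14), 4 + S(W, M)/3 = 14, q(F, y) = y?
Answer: -2927003628131/13498570628558736 ≈ -0.00021684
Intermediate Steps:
S(W, M) = 30 (S(W, M) = -12 + 3*14 = -12 + 42 = 30)
g(E) = -5/7 + E/210 (g(E) = -5/7 + (E/30)/7 = -5/7 + E/210)
h = -17/10 (h = 663/(61 - 451) = 663/(-390) = 663*(-1/390) = -17/10 ≈ -1.7000)
x(O, a) = 529/1039 - 513/a (x(O, a) = -513/a + 529*(1/1039) = -513/a + 529/1039 = 529/1039 - 513/a)
g(q(-27, 28))/(-4832272) + x(-1502, h)/(-1393235) = (-5/7 + (1/210)*28)/(-4832272) + (529/1039 - 513/(-17/10))/(-1393235) = (-5/7 + 2/15)*(-1/4832272) + (529/1039 - 513*(-10/17))*(-1/1393235) = -61/105*(-1/4832272) + (529/1039 + 5130/17)*(-1/1393235) = 61/507388560 + (5339063/17663)*(-1/1393235) = 61/507388560 - 144299/665100265 = -2927003628131/13498570628558736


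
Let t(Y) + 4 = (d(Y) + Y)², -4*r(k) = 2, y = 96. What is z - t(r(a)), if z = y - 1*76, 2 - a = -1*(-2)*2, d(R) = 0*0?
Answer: 95/4 ≈ 23.750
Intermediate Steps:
d(R) = 0
a = -2 (a = 2 - (-1*(-2))*2 = 2 - 2*2 = 2 - 1*4 = 2 - 4 = -2)
r(k) = -½ (r(k) = -¼*2 = -½)
z = 20 (z = 96 - 1*76 = 96 - 76 = 20)
t(Y) = -4 + Y² (t(Y) = -4 + (0 + Y)² = -4 + Y²)
z - t(r(a)) = 20 - (-4 + (-½)²) = 20 - (-4 + ¼) = 20 - 1*(-15/4) = 20 + 15/4 = 95/4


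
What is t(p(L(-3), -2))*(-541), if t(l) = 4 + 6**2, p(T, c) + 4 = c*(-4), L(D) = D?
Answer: -21640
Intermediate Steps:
p(T, c) = -4 - 4*c (p(T, c) = -4 + c*(-4) = -4 - 4*c)
t(l) = 40 (t(l) = 4 + 36 = 40)
t(p(L(-3), -2))*(-541) = 40*(-541) = -21640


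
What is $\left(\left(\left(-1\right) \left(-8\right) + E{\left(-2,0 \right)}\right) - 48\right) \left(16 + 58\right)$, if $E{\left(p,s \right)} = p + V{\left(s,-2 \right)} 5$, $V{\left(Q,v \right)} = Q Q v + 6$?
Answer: $-888$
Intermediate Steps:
$V{\left(Q,v \right)} = 6 + v Q^{2}$ ($V{\left(Q,v \right)} = Q^{2} v + 6 = v Q^{2} + 6 = 6 + v Q^{2}$)
$E{\left(p,s \right)} = 30 + p - 10 s^{2}$ ($E{\left(p,s \right)} = p + \left(6 - 2 s^{2}\right) 5 = p - \left(-30 + 10 s^{2}\right) = 30 + p - 10 s^{2}$)
$\left(\left(\left(-1\right) \left(-8\right) + E{\left(-2,0 \right)}\right) - 48\right) \left(16 + 58\right) = \left(\left(\left(-1\right) \left(-8\right) - \left(-28 + 0\right)\right) - 48\right) \left(16 + 58\right) = \left(\left(8 - -28\right) - 48\right) 74 = \left(\left(8 + \left(30 - 2 + 0\right)\right) - 48\right) 74 = \left(\left(8 + 28\right) - 48\right) 74 = \left(36 - 48\right) 74 = \left(-12\right) 74 = -888$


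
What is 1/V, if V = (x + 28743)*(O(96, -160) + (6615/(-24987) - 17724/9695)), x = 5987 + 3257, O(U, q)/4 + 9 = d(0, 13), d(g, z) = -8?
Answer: -11535665/30715079187751 ≈ -3.7557e-7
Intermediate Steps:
O(U, q) = -68 (O(U, q) = -36 + 4*(-8) = -36 - 32 = -68)
x = 9244
V = -30715079187751/11535665 (V = (9244 + 28743)*(-68 + (6615/(-24987) - 17724/9695)) = 37987*(-68 + (6615*(-1/24987) - 17724*1/9695)) = 37987*(-68 + (-2205/8329 - 2532/1385)) = 37987*(-68 - 24142953/11535665) = 37987*(-808568173/11535665) = -30715079187751/11535665 ≈ -2.6626e+6)
1/V = 1/(-30715079187751/11535665) = -11535665/30715079187751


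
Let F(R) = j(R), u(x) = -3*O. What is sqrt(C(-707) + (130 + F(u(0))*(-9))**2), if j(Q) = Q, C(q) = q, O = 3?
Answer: sqrt(43814) ≈ 209.32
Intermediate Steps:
u(x) = -9 (u(x) = -3*3 = -9)
F(R) = R
sqrt(C(-707) + (130 + F(u(0))*(-9))**2) = sqrt(-707 + (130 - 9*(-9))**2) = sqrt(-707 + (130 + 81)**2) = sqrt(-707 + 211**2) = sqrt(-707 + 44521) = sqrt(43814)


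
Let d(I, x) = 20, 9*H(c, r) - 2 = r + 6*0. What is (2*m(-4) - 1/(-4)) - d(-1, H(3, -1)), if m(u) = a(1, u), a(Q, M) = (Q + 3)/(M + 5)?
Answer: -47/4 ≈ -11.750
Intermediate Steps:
a(Q, M) = (3 + Q)/(5 + M)
m(u) = 4/(5 + u) (m(u) = (3 + 1)/(5 + u) = 4/(5 + u))
H(c, r) = 2/9 + r/9 (H(c, r) = 2/9 + (r + 6*0)/9 = 2/9 + (r + 0)/9 = 2/9 + r/9)
(2*m(-4) - 1/(-4)) - d(-1, H(3, -1)) = (2*(4/(5 - 4)) - 1/(-4)) - 1*20 = (2*(4/1) - 1*(-¼)) - 20 = (2*(4*1) + ¼) - 20 = (2*4 + ¼) - 20 = (8 + ¼) - 20 = 33/4 - 20 = -47/4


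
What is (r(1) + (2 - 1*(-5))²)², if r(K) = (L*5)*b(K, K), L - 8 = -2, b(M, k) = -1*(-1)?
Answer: 6241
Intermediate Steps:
b(M, k) = 1
L = 6 (L = 8 - 2 = 6)
r(K) = 30 (r(K) = (6*5)*1 = 30*1 = 30)
(r(1) + (2 - 1*(-5))²)² = (30 + (2 - 1*(-5))²)² = (30 + (2 + 5)²)² = (30 + 7²)² = (30 + 49)² = 79² = 6241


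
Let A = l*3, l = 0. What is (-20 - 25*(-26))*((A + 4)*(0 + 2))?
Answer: 5040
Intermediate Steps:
A = 0 (A = 0*3 = 0)
(-20 - 25*(-26))*((A + 4)*(0 + 2)) = (-20 - 25*(-26))*((0 + 4)*(0 + 2)) = (-20 + 650)*(4*2) = 630*8 = 5040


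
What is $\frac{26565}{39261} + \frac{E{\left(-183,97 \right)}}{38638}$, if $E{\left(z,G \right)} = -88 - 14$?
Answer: $\frac{7408796}{10992511} \approx 0.67399$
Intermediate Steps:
$E{\left(z,G \right)} = -102$
$\frac{26565}{39261} + \frac{E{\left(-183,97 \right)}}{38638} = \frac{26565}{39261} - \frac{102}{38638} = 26565 \cdot \frac{1}{39261} - \frac{51}{19319} = \frac{385}{569} - \frac{51}{19319} = \frac{7408796}{10992511}$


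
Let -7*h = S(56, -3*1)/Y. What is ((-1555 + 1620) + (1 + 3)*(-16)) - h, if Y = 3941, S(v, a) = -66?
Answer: 27521/27587 ≈ 0.99761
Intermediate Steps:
h = 66/27587 (h = -(-66)/(7*3941) = -1/7*(-66/3941) = 66/27587 ≈ 0.0023924)
((-1555 + 1620) + (1 + 3)*(-16)) - h = ((-1555 + 1620) + (1 + 3)*(-16)) - 1*66/27587 = (65 + 4*(-16)) - 66/27587 = (65 - 64) - 66/27587 = 1 - 66/27587 = 27521/27587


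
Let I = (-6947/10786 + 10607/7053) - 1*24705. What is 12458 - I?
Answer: 2827059942343/76073658 ≈ 37162.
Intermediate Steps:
I = -1879334310979/76073658 (I = (-6947*1/10786 + 10607*(1/7053)) - 24705 = (-6947/10786 + 10607/7053) - 24705 = 65409911/76073658 - 24705 = -1879334310979/76073658 ≈ -24704.)
12458 - I = 12458 - 1*(-1879334310979/76073658) = 12458 + 1879334310979/76073658 = 2827059942343/76073658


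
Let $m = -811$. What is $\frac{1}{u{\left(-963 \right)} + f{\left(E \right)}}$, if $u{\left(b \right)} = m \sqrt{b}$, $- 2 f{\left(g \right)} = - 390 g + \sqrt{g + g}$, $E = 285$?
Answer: $- \frac{2}{-111150 + \sqrt{570} + 4866 i \sqrt{107}} \approx 1.4934 \cdot 10^{-5} + 6.7642 \cdot 10^{-6} i$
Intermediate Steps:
$f{\left(g \right)} = 195 g - \frac{\sqrt{2} \sqrt{g}}{2}$ ($f{\left(g \right)} = - \frac{- 390 g + \sqrt{g + g}}{2} = - \frac{- 390 g + \sqrt{2 g}}{2} = - \frac{- 390 g + \sqrt{2} \sqrt{g}}{2} = 195 g - \frac{\sqrt{2} \sqrt{g}}{2}$)
$u{\left(b \right)} = - 811 \sqrt{b}$
$\frac{1}{u{\left(-963 \right)} + f{\left(E \right)}} = \frac{1}{- 811 \sqrt{-963} + \left(195 \cdot 285 - \frac{\sqrt{2} \sqrt{285}}{2}\right)} = \frac{1}{- 811 \cdot 3 i \sqrt{107} + \left(55575 - \frac{\sqrt{570}}{2}\right)} = \frac{1}{- 2433 i \sqrt{107} + \left(55575 - \frac{\sqrt{570}}{2}\right)} = \frac{1}{55575 - \frac{\sqrt{570}}{2} - 2433 i \sqrt{107}}$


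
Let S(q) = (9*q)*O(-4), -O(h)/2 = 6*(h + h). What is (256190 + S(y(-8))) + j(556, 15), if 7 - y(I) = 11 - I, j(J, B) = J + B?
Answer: 246393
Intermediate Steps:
j(J, B) = B + J
y(I) = -4 + I (y(I) = 7 - (11 - I) = 7 + (-11 + I) = -4 + I)
O(h) = -24*h (O(h) = -12*(h + h) = -12*2*h = -24*h)
S(q) = 864*q (S(q) = (9*q)*(-24*(-4)) = (9*q)*96 = 864*q)
(256190 + S(y(-8))) + j(556, 15) = (256190 + 864*(-4 - 8)) + (15 + 556) = (256190 + 864*(-12)) + 571 = (256190 - 10368) + 571 = 245822 + 571 = 246393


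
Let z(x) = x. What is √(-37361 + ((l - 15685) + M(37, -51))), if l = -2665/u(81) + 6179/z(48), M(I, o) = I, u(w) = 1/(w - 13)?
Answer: I*√33710439/12 ≈ 483.84*I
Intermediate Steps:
u(w) = 1/(-13 + w)
l = -8692381/48 (l = -2665/(1/(-13 + 81)) + 6179/48 = -2665/(1/68) + 6179*(1/48) = -2665/1/68 + 6179/48 = -2665*68 + 6179/48 = -181220 + 6179/48 = -8692381/48 ≈ -1.8109e+5)
√(-37361 + ((l - 15685) + M(37, -51))) = √(-37361 + ((-8692381/48 - 15685) + 37)) = √(-37361 + (-9445261/48 + 37)) = √(-37361 - 9443485/48) = √(-11236813/48) = I*√33710439/12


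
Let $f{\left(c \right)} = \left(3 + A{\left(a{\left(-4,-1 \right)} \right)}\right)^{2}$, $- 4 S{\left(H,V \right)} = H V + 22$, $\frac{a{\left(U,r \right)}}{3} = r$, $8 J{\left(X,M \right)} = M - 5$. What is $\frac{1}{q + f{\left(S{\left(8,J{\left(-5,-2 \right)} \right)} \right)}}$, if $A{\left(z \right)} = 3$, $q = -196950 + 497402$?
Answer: $\frac{1}{300488} \approx 3.3279 \cdot 10^{-6}$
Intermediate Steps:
$J{\left(X,M \right)} = - \frac{5}{8} + \frac{M}{8}$ ($J{\left(X,M \right)} = \frac{M - 5}{8} = \frac{-5 + M}{8} = - \frac{5}{8} + \frac{M}{8}$)
$a{\left(U,r \right)} = 3 r$
$q = 300452$
$S{\left(H,V \right)} = - \frac{11}{2} - \frac{H V}{4}$ ($S{\left(H,V \right)} = - \frac{H V + 22}{4} = - \frac{22 + H V}{4} = - \frac{11}{2} - \frac{H V}{4}$)
$f{\left(c \right)} = 36$ ($f{\left(c \right)} = \left(3 + 3\right)^{2} = 6^{2} = 36$)
$\frac{1}{q + f{\left(S{\left(8,J{\left(-5,-2 \right)} \right)} \right)}} = \frac{1}{300452 + 36} = \frac{1}{300488}$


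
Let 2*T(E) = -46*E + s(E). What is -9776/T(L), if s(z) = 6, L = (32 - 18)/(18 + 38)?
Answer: 39104/11 ≈ 3554.9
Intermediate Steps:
L = ¼ (L = 14/56 = 14*(1/56) = ¼ ≈ 0.25000)
T(E) = 3 - 23*E (T(E) = (-46*E + 6)/2 = (6 - 46*E)/2 = 3 - 23*E)
-9776/T(L) = -9776/(3 - 23*¼) = -9776/(3 - 23/4) = -9776/(-11/4) = -9776*(-4/11) = 39104/11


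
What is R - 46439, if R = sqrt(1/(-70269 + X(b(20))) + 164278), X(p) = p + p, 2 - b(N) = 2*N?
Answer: -46439 + 3*sqrt(90324042279845)/70345 ≈ -46034.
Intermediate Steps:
b(N) = 2 - 2*N
X(p) = 2*p
R = 3*sqrt(90324042279845)/70345 (R = sqrt(1/(-70269 + 2*(2 - 2*20)) + 164278) = sqrt(1/(-70269 + 2*(2 - 40)) + 164278) = sqrt(1/(-70269 + 2*(-38)) + 164278) = sqrt(1/(-70269 - 76) + 164278) = sqrt(1/(-70345) + 164278) = sqrt(-1/70345 + 164278) = sqrt(11556135909/70345) = 3*sqrt(90324042279845)/70345 ≈ 405.31)
R - 46439 = 3*sqrt(90324042279845)/70345 - 46439 = -46439 + 3*sqrt(90324042279845)/70345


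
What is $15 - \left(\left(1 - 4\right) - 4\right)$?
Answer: $22$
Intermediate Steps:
$15 - \left(\left(1 - 4\right) - 4\right) = 15 - \left(-3 - 4\right) = 15 - -7 = 15 + 7 = 22$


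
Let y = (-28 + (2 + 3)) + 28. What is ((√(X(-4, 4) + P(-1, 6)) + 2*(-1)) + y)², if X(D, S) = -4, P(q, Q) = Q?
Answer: (3 + √2)² ≈ 19.485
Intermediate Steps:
y = 5 (y = (-28 + 5) + 28 = -23 + 28 = 5)
((√(X(-4, 4) + P(-1, 6)) + 2*(-1)) + y)² = ((√(-4 + 6) + 2*(-1)) + 5)² = ((√2 - 2) + 5)² = ((-2 + √2) + 5)² = (3 + √2)²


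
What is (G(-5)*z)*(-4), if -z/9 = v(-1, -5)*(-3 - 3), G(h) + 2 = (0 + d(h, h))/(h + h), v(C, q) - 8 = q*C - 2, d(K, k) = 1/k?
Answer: 117612/25 ≈ 4704.5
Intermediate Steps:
v(C, q) = 6 + C*q (v(C, q) = 8 + (q*C - 2) = 8 + (C*q - 2) = 8 + (-2 + C*q) = 6 + C*q)
G(h) = -2 + 1/(2*h²) (G(h) = -2 + (0 + 1/h)/(h + h) = -2 + 1/(h*((2*h))) = -2 + (1/(2*h))/h = -2 + 1/(2*h²))
z = 594 (z = -9*(6 - 1*(-5))*(-3 - 3) = -9*(6 + 5)*(-6) = -99*(-6) = -9*(-66) = 594)
(G(-5)*z)*(-4) = ((-2 + (½)/(-5)²)*594)*(-4) = ((-2 + (½)*(1/25))*594)*(-4) = ((-2 + 1/50)*594)*(-4) = -99/50*594*(-4) = -29403/25*(-4) = 117612/25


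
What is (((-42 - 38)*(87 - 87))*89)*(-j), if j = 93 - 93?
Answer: 0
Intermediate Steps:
j = 0
(((-42 - 38)*(87 - 87))*89)*(-j) = (((-42 - 38)*(87 - 87))*89)*(-1*0) = (-80*0*89)*0 = (0*89)*0 = 0*0 = 0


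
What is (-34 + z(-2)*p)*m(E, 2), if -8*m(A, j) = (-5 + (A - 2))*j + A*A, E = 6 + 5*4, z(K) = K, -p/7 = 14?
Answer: -28917/2 ≈ -14459.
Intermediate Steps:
p = -98 (p = -7*14 = -98)
E = 26 (E = 6 + 20 = 26)
m(A, j) = -A²/8 - j*(-7 + A)/8 (m(A, j) = -((-5 + (A - 2))*j + A*A)/8 = -((-5 + (-2 + A))*j + A²)/8 = -((-7 + A)*j + A²)/8 = -(j*(-7 + A) + A²)/8 = -(A² + j*(-7 + A))/8 = -A²/8 - j*(-7 + A)/8)
(-34 + z(-2)*p)*m(E, 2) = (-34 - 2*(-98))*(-⅛*26² + (7/8)*2 - ⅛*26*2) = (-34 + 196)*(-⅛*676 + 7/4 - 13/2) = 162*(-169/2 + 7/4 - 13/2) = 162*(-357/4) = -28917/2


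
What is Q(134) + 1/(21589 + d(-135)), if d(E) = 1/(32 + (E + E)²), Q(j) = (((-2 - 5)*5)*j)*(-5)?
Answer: 36922703926982/1574528949 ≈ 23450.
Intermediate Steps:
Q(j) = 175*j (Q(j) = ((-7*5)*j)*(-5) = -35*j*(-5) = 175*j)
d(E) = 1/(32 + 4*E²) (d(E) = 1/(32 + (2*E)²) = 1/(32 + 4*E²))
Q(134) + 1/(21589 + d(-135)) = 175*134 + 1/(21589 + 1/(4*(8 + (-135)²))) = 23450 + 1/(21589 + 1/(4*(8 + 18225))) = 23450 + 1/(21589 + (¼)/18233) = 23450 + 1/(21589 + (¼)*(1/18233)) = 23450 + 1/(21589 + 1/72932) = 23450 + 1/(1574528949/72932) = 23450 + 72932/1574528949 = 36922703926982/1574528949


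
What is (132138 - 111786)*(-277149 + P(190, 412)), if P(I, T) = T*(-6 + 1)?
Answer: -5682461568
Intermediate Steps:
P(I, T) = -5*T (P(I, T) = T*(-5) = -5*T)
(132138 - 111786)*(-277149 + P(190, 412)) = (132138 - 111786)*(-277149 - 5*412) = 20352*(-277149 - 2060) = 20352*(-279209) = -5682461568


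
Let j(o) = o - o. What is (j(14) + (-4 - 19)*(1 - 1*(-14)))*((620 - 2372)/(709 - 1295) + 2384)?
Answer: -241288860/293 ≈ -8.2351e+5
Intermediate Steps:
j(o) = 0
(j(14) + (-4 - 19)*(1 - 1*(-14)))*((620 - 2372)/(709 - 1295) + 2384) = (0 + (-4 - 19)*(1 - 1*(-14)))*((620 - 2372)/(709 - 1295) + 2384) = (0 - 23*(1 + 14))*(-1752/(-586) + 2384) = (0 - 23*15)*(-1752*(-1/586) + 2384) = (0 - 345)*(876/293 + 2384) = -345*699388/293 = -241288860/293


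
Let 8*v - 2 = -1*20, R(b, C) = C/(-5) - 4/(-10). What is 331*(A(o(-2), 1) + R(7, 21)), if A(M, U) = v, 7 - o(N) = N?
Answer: -40051/20 ≈ -2002.6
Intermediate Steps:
R(b, C) = ⅖ - C/5 (R(b, C) = C*(-⅕) - 4*(-⅒) = -C/5 + ⅖ = ⅖ - C/5)
o(N) = 7 - N
v = -9/4 (v = ¼ + (-1*20)/8 = ¼ + (⅛)*(-20) = ¼ - 5/2 = -9/4 ≈ -2.2500)
A(M, U) = -9/4
331*(A(o(-2), 1) + R(7, 21)) = 331*(-9/4 + (⅖ - ⅕*21)) = 331*(-9/4 + (⅖ - 21/5)) = 331*(-9/4 - 19/5) = 331*(-121/20) = -40051/20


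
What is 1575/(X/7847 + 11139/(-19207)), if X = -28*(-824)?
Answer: 33911399025/50819453 ≈ 667.29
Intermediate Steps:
X = 23072
1575/(X/7847 + 11139/(-19207)) = 1575/(23072/7847 + 11139/(-19207)) = 1575/(23072*(1/7847) + 11139*(-1/19207)) = 1575/(3296/1121 - 11139/19207) = 1575/(50819453/21531047) = 1575*(21531047/50819453) = 33911399025/50819453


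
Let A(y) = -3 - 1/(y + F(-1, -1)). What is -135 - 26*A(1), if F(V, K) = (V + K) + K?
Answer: -70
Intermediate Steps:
F(V, K) = V + 2*K (F(V, K) = (K + V) + K = V + 2*K)
A(y) = -3 - 1/(-3 + y) (A(y) = -3 - 1/(y + (-1 + 2*(-1))) = -3 - 1/(y + (-1 - 2)) = -3 - 1/(y - 3) = -3 - 1/(-3 + y))
-135 - 26*A(1) = -135 - 26*(8 - 3*1)/(-3 + 1) = -135 - 26*(8 - 3)/(-2) = -135 - (-13)*5 = -135 - 26*(-5/2) = -135 + 65 = -70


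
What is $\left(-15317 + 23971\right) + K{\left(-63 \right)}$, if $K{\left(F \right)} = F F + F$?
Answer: $12560$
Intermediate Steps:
$K{\left(F \right)} = F + F^{2}$ ($K{\left(F \right)} = F^{2} + F = F + F^{2}$)
$\left(-15317 + 23971\right) + K{\left(-63 \right)} = \left(-15317 + 23971\right) - 63 \left(1 - 63\right) = 8654 - -3906 = 8654 + 3906 = 12560$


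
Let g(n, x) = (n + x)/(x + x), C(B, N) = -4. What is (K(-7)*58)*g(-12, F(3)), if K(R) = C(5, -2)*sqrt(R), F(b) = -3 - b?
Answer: -348*I*sqrt(7) ≈ -920.72*I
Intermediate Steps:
g(n, x) = (n + x)/(2*x) (g(n, x) = (n + x)/((2*x)) = (n + x)*(1/(2*x)) = (n + x)/(2*x))
K(R) = -4*sqrt(R)
(K(-7)*58)*g(-12, F(3)) = (-4*I*sqrt(7)*58)*((-12 + (-3 - 1*3))/(2*(-3 - 1*3))) = (-4*I*sqrt(7)*58)*((-12 + (-3 - 3))/(2*(-3 - 3))) = (-4*I*sqrt(7)*58)*((1/2)*(-12 - 6)/(-6)) = (-232*I*sqrt(7))*((1/2)*(-1/6)*(-18)) = -232*I*sqrt(7)*(3/2) = -348*I*sqrt(7)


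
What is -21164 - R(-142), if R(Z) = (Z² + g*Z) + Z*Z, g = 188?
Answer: -34796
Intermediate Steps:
R(Z) = 2*Z² + 188*Z (R(Z) = (Z² + 188*Z) + Z*Z = (Z² + 188*Z) + Z² = 2*Z² + 188*Z)
-21164 - R(-142) = -21164 - 2*(-142)*(94 - 142) = -21164 - 2*(-142)*(-48) = -21164 - 1*13632 = -21164 - 13632 = -34796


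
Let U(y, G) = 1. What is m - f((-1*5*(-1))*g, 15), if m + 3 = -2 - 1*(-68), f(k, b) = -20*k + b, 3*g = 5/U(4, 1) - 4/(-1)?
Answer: 348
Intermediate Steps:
g = 3 (g = (5/1 - 4/(-1))/3 = (5*1 - 4*(-1))/3 = (5 + 4)/3 = (⅓)*9 = 3)
f(k, b) = b - 20*k
m = 63 (m = -3 + (-2 - 1*(-68)) = -3 + (-2 + 68) = -3 + 66 = 63)
m - f((-1*5*(-1))*g, 15) = 63 - (15 - 20*-1*5*(-1)*3) = 63 - (15 - 20*(-5*(-1))*3) = 63 - (15 - 100*3) = 63 - (15 - 20*15) = 63 - (15 - 300) = 63 - 1*(-285) = 63 + 285 = 348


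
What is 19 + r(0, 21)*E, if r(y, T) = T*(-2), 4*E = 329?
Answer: -6871/2 ≈ -3435.5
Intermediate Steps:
E = 329/4 (E = (¼)*329 = 329/4 ≈ 82.250)
r(y, T) = -2*T
19 + r(0, 21)*E = 19 - 2*21*(329/4) = 19 - 42*329/4 = 19 - 6909/2 = -6871/2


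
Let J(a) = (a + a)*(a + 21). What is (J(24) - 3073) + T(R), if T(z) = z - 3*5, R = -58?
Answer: -986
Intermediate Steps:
T(z) = -15 + z (T(z) = z - 15 = -15 + z)
J(a) = 2*a*(21 + a) (J(a) = (2*a)*(21 + a) = 2*a*(21 + a))
(J(24) - 3073) + T(R) = (2*24*(21 + 24) - 3073) + (-15 - 58) = (2*24*45 - 3073) - 73 = (2160 - 3073) - 73 = -913 - 73 = -986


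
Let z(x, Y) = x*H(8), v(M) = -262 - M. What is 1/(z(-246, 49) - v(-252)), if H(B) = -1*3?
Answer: 1/748 ≈ 0.0013369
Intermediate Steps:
H(B) = -3
z(x, Y) = -3*x (z(x, Y) = x*(-3) = -3*x)
1/(z(-246, 49) - v(-252)) = 1/(-3*(-246) - (-262 - 1*(-252))) = 1/(738 - (-262 + 252)) = 1/(738 - 1*(-10)) = 1/(738 + 10) = 1/748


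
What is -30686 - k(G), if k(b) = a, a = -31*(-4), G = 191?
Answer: -30810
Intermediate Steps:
a = 124
k(b) = 124
-30686 - k(G) = -30686 - 1*124 = -30686 - 124 = -30810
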